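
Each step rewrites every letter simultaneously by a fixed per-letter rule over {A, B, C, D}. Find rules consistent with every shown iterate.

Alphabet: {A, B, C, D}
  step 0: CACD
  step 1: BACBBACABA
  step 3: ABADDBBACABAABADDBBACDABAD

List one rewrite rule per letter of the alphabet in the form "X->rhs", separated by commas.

A->B, B->D, C->BAC, D->ABA

  step 0 ⇒ step 1: CACD ⇒ BAC·B·BAC·ABA
    A ↦ B
    C ↦ BAC
    D ↦ ABA
    B ↦ D  (constrained at step 1)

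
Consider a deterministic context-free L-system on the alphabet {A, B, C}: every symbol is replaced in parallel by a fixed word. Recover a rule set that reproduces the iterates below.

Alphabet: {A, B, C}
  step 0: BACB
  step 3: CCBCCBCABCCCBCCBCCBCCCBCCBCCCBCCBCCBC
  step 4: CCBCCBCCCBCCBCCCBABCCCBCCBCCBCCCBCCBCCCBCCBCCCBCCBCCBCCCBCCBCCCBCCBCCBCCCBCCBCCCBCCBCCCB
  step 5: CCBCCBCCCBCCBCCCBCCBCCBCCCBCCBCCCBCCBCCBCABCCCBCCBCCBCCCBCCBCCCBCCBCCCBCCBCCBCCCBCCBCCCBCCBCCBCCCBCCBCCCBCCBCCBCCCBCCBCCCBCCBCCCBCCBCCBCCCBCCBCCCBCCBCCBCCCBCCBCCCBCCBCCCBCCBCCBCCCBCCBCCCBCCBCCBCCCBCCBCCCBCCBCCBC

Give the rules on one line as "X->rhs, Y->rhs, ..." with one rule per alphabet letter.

  step 4 ⇒ step 5: CCBCCBCCCBCCBCCCBABCCCBCCBCCBCCCBCCBCCCBCCBCCCBCCBCCBCCCBCCBCCCBCCBCCBCCCBCCBCCCBCCBCCCB ⇒ CCB·CCB·C·CCB·CCB·C·CCB·CCB·CCB·C·CCB·CCB·C·CCB·CCB·CCB·C·AB·C·CCB·CCB·CCB·C·CCB·CCB·C·CCB·CCB·C·CCB·CCB·CCB·C·CCB·CCB·C·CCB·CCB·CCB·C·CCB·CCB·C·CCB·CCB·CCB·C·CCB·CCB·C·CCB·CCB·C·CCB·CCB·CCB·C·CCB·CCB·C·CCB·CCB·CCB·C·CCB·CCB·C·CCB·CCB·C·CCB·CCB·CCB·C·CCB·CCB·C·CCB·CCB·CCB·C·CCB·CCB·C·CCB·CCB·CCB·C
    A ↦ AB
    B ↦ C
    C ↦ CCB

A->AB, B->C, C->CCB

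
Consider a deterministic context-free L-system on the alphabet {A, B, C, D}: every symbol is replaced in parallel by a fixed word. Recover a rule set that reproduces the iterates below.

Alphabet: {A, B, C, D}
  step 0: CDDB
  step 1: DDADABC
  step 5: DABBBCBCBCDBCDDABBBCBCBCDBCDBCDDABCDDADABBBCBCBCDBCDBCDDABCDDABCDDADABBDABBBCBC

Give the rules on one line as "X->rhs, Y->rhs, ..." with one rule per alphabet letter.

A->BB, B->BC, C->D, D->DA

  step 0 ⇒ step 1: CDDB ⇒ D·DA·DA·BC
    B ↦ BC
    C ↦ D
    D ↦ DA
    A ↦ BB  (constrained at step 1)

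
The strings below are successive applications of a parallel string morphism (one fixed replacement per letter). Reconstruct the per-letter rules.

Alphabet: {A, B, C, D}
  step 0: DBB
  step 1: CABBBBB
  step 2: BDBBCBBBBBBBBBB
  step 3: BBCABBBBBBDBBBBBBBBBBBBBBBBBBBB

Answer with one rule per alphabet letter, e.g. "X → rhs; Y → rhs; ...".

  step 2 ⇒ step 3: BDBBCBBBBBBBBBB ⇒ BB·CAB·BB·BB·BD·BB·BB·BB·BB·BB·BB·BB·BB·BB·BB
    B ↦ BB
    C ↦ BD
    D ↦ CAB
  step 1 ⇒ step 2: CABBBBB ⇒ BD·BBC·BB·BB·BB·BB·BB
    A ↦ BBC

A->BBC, B->BB, C->BD, D->CAB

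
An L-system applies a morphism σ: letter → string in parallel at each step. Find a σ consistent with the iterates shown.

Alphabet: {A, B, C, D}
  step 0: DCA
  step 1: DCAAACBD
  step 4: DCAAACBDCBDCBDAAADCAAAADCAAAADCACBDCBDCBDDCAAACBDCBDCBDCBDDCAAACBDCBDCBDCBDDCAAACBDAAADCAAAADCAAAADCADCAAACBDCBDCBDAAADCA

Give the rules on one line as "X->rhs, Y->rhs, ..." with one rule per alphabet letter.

A->CBD, B->A, C->AA, D->DCA

  step 0 ⇒ step 1: DCA ⇒ DCA·AA·CBD
    A ↦ CBD
    C ↦ AA
    D ↦ DCA
    B ↦ A  (constrained at step 1)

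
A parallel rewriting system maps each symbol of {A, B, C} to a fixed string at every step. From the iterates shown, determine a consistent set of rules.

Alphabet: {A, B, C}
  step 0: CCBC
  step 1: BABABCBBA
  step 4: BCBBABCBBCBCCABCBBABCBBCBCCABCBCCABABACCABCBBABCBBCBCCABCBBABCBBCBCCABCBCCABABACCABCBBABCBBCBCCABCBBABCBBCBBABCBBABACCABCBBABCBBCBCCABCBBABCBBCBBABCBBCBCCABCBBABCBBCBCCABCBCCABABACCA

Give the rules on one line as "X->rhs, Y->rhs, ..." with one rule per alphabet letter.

  step 0 ⇒ step 1: CCBC ⇒ BA·BA·BCB·BA
    B ↦ BCB
    C ↦ BA
    A ↦ CCA  (constrained at step 1)

A->CCA, B->BCB, C->BA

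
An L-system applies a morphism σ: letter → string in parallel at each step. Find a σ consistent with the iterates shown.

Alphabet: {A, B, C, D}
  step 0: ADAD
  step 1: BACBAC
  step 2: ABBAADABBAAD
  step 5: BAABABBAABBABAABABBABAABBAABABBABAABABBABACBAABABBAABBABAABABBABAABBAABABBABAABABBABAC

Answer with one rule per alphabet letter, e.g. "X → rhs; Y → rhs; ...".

A->BA, B->AB, C->AD, D->C

  step 1 ⇒ step 2: BACBAC ⇒ AB·BA·AD·AB·BA·AD
    A ↦ BA
    B ↦ AB
    C ↦ AD
  step 0 ⇒ step 1: ADAD ⇒ BA·C·BA·C
    D ↦ C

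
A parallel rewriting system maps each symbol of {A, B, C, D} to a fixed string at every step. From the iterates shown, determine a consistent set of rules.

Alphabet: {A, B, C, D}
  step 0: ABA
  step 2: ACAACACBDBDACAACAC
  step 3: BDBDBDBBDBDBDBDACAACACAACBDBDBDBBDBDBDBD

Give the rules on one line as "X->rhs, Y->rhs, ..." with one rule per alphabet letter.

A->BDB, B->AC, C->D, D->AAC

  step 2 ⇒ step 3: ACAACACBDBDACAACAC ⇒ BDB·D·BDB·BDB·D·BDB·D·AC·AAC·AC·AAC·BDB·D·BDB·BDB·D·BDB·D
    A ↦ BDB
    B ↦ AC
    C ↦ D
    D ↦ AAC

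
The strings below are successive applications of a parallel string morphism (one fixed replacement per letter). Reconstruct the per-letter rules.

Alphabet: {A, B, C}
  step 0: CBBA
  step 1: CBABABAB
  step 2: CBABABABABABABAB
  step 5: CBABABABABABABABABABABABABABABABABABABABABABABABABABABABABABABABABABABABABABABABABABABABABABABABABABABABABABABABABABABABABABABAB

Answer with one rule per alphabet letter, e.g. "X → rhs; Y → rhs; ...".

  step 1 ⇒ step 2: CBABABAB ⇒ CB·AB·AB·AB·AB·AB·AB·AB
    A ↦ AB
    B ↦ AB
    C ↦ CB

A->AB, B->AB, C->CB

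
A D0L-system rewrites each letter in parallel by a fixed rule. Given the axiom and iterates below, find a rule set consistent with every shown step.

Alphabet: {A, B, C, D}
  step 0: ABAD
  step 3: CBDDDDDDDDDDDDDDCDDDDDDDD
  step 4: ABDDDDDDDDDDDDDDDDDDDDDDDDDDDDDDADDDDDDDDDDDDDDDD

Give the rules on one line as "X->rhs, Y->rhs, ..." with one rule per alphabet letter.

  step 3 ⇒ step 4: CBDDDDDDDDDDDDDDCDDDDDDDD ⇒ A·BDD·DD·DD·DD·DD·DD·DD·DD·DD·DD·DD·DD·DD·DD·DD·A·DD·DD·DD·DD·DD·DD·DD·DD
    B ↦ BDD
    C ↦ A
    D ↦ DD
    A ↦ C  (constrained at step 0)

A->C, B->BDD, C->A, D->DD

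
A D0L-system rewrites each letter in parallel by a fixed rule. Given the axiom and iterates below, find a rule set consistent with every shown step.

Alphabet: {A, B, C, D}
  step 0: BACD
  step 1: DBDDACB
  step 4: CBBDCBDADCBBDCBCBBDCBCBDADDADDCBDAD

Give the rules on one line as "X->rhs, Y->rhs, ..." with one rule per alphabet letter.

A->BD, B->D, C->DA, D->CB

  step 0 ⇒ step 1: BACD ⇒ D·BD·DA·CB
    A ↦ BD
    B ↦ D
    C ↦ DA
    D ↦ CB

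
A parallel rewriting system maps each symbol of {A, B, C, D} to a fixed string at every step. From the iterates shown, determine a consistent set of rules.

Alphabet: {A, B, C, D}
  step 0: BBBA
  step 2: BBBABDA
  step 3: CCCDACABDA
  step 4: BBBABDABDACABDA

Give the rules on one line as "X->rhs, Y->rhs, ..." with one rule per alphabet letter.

  step 3 ⇒ step 4: CCCDACABDA ⇒ B·B·B·AB·DA·B·DA·C·AB·DA
    A ↦ DA
    B ↦ C
    C ↦ B
    D ↦ AB

A->DA, B->C, C->B, D->AB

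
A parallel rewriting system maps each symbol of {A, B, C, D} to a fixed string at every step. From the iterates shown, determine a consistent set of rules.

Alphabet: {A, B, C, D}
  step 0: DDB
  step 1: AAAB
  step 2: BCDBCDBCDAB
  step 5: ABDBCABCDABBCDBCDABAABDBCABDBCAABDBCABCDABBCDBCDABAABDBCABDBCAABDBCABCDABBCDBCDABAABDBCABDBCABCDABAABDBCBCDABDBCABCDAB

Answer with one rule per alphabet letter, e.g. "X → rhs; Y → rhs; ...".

A->BCD, B->AB, C->DBC, D->A

  step 1 ⇒ step 2: AAAB ⇒ BCD·BCD·BCD·AB
    A ↦ BCD
    B ↦ AB
    C ↦ DBC  (constrained at step 2)
  step 0 ⇒ step 1: DDB ⇒ A·A·AB
    D ↦ A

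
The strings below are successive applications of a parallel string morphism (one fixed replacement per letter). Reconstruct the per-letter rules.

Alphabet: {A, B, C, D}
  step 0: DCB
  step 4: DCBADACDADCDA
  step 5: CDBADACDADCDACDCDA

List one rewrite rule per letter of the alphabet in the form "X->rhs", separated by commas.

  step 4 ⇒ step 5: DCBADACDADCDA ⇒ C·D·BA·DA·C·DA·D·C·DA·C·D·C·DA
    A ↦ DA
    B ↦ BA
    C ↦ D
    D ↦ C

A->DA, B->BA, C->D, D->C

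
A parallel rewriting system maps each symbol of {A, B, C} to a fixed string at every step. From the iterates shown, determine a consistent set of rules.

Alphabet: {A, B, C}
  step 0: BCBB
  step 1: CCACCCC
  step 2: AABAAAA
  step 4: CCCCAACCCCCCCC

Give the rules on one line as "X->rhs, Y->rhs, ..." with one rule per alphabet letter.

  step 1 ⇒ step 2: CCACCCC ⇒ A·A·B·A·A·A·A
    A ↦ B
    C ↦ A
  step 0 ⇒ step 1: BCBB ⇒ CC·A·CC·CC
    B ↦ CC

A->B, B->CC, C->A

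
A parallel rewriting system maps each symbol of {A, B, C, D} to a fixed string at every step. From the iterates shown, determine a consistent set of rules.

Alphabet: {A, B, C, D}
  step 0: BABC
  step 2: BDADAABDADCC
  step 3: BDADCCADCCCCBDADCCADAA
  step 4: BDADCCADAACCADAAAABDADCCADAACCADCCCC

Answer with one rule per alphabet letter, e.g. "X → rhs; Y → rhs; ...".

  step 3 ⇒ step 4: BDADCCADCCCCBDADCCADAA ⇒ BD·AD·CC·AD·A·A·CC·AD·A·A·A·A·BD·AD·CC·AD·A·A·CC·AD·CC·CC
    A ↦ CC
    B ↦ BD
    C ↦ A
    D ↦ AD

A->CC, B->BD, C->A, D->AD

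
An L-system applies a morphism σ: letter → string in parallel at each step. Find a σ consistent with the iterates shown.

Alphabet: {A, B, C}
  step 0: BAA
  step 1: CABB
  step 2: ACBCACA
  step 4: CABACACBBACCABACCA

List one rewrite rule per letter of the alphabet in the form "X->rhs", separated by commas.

A->B, B->CA, C->AC

  step 1 ⇒ step 2: CABB ⇒ AC·B·CA·CA
    A ↦ B
    B ↦ CA
    C ↦ AC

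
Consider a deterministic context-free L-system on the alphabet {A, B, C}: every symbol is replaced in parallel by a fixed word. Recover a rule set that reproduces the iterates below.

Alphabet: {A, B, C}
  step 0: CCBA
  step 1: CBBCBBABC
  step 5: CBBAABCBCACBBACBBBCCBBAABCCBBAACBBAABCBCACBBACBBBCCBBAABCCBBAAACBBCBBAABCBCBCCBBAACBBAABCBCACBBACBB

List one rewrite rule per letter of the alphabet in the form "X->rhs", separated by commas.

  step 0 ⇒ step 1: CCBA ⇒ CBB·CBB·A·BC
    A ↦ BC
    B ↦ A
    C ↦ CBB

A->BC, B->A, C->CBB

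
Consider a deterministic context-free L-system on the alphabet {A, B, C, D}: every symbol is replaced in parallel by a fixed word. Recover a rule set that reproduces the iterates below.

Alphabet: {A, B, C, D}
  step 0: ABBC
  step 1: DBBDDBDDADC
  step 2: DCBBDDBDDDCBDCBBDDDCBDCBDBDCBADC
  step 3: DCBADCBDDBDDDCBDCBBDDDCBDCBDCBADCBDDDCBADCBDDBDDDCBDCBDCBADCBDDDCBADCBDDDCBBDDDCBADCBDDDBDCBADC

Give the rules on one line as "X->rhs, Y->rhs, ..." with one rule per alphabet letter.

  step 2 ⇒ step 3: DCBBDDBDDDCBDCBBDDDCBDCBDBDCBADC ⇒ DCB·ADC·BDD·BDD·DCB·DCB·BDD·DCB·DCB·DCB·ADC·BDD·DCB·ADC·BDD·BDD·DCB·DCB·DCB·ADC·BDD·DCB·ADC·BDD·DCB·BDD·DCB·ADC·BDD·DB·DCB·ADC
    A ↦ DB
    B ↦ BDD
    C ↦ ADC
    D ↦ DCB

A->DB, B->BDD, C->ADC, D->DCB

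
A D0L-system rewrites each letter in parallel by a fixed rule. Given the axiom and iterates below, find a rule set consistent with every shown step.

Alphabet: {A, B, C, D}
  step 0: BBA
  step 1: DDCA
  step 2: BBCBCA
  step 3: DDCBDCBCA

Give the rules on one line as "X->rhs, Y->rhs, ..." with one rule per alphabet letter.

  step 2 ⇒ step 3: BBCBCA ⇒ D·D·CB·D·CB·CA
    A ↦ CA
    B ↦ D
    C ↦ CB
  step 1 ⇒ step 2: DDCA ⇒ B·B·CB·CA
    D ↦ B

A->CA, B->D, C->CB, D->B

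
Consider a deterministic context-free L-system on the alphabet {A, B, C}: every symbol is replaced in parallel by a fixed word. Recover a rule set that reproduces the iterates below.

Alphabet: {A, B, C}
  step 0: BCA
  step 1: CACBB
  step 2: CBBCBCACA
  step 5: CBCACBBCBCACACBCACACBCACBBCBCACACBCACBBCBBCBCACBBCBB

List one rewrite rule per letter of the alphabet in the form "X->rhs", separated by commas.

A->B, B->CA, C->CB

  step 1 ⇒ step 2: CACBB ⇒ CB·B·CB·CA·CA
    A ↦ B
    B ↦ CA
    C ↦ CB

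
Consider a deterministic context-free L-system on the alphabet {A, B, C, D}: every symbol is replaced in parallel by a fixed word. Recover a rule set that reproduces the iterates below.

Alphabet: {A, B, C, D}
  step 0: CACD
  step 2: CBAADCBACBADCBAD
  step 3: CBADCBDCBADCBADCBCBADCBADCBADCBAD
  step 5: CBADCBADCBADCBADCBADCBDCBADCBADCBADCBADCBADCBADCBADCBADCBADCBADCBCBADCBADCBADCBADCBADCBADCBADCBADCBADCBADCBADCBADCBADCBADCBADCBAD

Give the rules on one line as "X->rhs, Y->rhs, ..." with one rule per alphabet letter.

A->DCB, B->A, C->CB, D->AD

  step 2 ⇒ step 3: CBAADCBACBADCBAD ⇒ CB·A·DCB·DCB·AD·CB·A·DCB·CB·A·DCB·AD·CB·A·DCB·AD
    A ↦ DCB
    B ↦ A
    C ↦ CB
    D ↦ AD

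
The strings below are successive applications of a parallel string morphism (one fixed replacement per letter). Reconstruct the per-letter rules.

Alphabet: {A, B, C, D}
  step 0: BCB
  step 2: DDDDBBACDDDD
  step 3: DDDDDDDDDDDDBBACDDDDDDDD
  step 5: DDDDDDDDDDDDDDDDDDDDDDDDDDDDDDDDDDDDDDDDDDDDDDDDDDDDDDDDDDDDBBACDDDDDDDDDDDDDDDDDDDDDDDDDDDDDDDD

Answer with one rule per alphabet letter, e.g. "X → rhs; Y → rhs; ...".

A->BB, B->DD, C->AC, D->DD

  step 2 ⇒ step 3: DDDDBBACDDDD ⇒ DD·DD·DD·DD·DD·DD·BB·AC·DD·DD·DD·DD
    A ↦ BB
    B ↦ DD
    C ↦ AC
    D ↦ DD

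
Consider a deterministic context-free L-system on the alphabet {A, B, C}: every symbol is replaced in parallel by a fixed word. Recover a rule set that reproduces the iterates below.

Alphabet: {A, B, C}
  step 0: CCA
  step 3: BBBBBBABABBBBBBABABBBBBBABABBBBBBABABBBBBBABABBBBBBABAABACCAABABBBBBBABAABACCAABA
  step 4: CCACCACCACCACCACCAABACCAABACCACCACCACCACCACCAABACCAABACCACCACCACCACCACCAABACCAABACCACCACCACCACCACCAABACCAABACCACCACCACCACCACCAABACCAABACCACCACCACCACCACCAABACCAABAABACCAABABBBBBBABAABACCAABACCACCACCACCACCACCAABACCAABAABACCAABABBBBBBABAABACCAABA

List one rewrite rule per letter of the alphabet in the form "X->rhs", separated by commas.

A->ABA, B->CCA, C->BBB

  step 3 ⇒ step 4: BBBBBBABABBBBBBABABBBBBBABABBBBBBABABBBBBBABABBBBBBABAABACCAABABBBBBBABAABACCAABA ⇒ CCA·CCA·CCA·CCA·CCA·CCA·ABA·CCA·ABA·CCA·CCA·CCA·CCA·CCA·CCA·ABA·CCA·ABA·CCA·CCA·CCA·CCA·CCA·CCA·ABA·CCA·ABA·CCA·CCA·CCA·CCA·CCA·CCA·ABA·CCA·ABA·CCA·CCA·CCA·CCA·CCA·CCA·ABA·CCA·ABA·CCA·CCA·CCA·CCA·CCA·CCA·ABA·CCA·ABA·ABA·CCA·ABA·BBB·BBB·ABA·ABA·CCA·ABA·CCA·CCA·CCA·CCA·CCA·CCA·ABA·CCA·ABA·ABA·CCA·ABA·BBB·BBB·ABA·ABA·CCA·ABA
    A ↦ ABA
    B ↦ CCA
    C ↦ BBB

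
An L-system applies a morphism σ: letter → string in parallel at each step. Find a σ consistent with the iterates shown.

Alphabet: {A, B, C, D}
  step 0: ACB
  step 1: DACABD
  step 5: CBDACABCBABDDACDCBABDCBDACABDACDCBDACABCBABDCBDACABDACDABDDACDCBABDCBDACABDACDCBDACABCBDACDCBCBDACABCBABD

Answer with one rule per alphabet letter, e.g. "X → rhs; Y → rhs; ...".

  step 0 ⇒ step 1: ACB ⇒ DAC·AB·D
    A ↦ DAC
    B ↦ D
    C ↦ AB
    D ↦ CB  (constrained at step 1)

A->DAC, B->D, C->AB, D->CB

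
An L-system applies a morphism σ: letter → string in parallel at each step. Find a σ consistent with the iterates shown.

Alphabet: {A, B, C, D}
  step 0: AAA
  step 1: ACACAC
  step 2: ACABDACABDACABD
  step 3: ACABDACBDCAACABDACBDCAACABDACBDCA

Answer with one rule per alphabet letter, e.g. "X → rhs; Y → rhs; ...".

A->AC, B->BDC, C->ABD, D->A

  step 2 ⇒ step 3: ACABDACABDACABD ⇒ AC·ABD·AC·BDC·A·AC·ABD·AC·BDC·A·AC·ABD·AC·BDC·A
    A ↦ AC
    B ↦ BDC
    C ↦ ABD
    D ↦ A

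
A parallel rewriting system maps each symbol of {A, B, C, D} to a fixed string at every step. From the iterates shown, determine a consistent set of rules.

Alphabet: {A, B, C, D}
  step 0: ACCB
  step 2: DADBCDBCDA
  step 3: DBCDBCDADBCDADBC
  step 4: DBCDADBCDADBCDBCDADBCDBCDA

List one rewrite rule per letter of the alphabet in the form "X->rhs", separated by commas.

A->C, B->C, C->DA, D->DB

  step 3 ⇒ step 4: DBCDBCDADBCDADBC ⇒ DB·C·DA·DB·C·DA·DB·C·DB·C·DA·DB·C·DB·C·DA
    A ↦ C
    B ↦ C
    C ↦ DA
    D ↦ DB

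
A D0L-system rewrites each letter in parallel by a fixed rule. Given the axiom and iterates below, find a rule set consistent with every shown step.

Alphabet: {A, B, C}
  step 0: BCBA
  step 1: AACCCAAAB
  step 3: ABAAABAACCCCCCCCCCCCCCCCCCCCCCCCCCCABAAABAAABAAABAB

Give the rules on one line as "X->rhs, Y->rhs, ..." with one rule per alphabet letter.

A->AB, B->AA, C->CCC

  step 0 ⇒ step 1: BCBA ⇒ AA·CCC·AA·AB
    A ↦ AB
    B ↦ AA
    C ↦ CCC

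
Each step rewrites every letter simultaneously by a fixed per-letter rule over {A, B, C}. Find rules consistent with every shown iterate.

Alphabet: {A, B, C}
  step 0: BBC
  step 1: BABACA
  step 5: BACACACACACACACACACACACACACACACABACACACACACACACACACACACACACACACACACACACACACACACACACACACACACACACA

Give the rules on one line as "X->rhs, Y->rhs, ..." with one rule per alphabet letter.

A->CA, B->BA, C->CA

  step 0 ⇒ step 1: BBC ⇒ BA·BA·CA
    B ↦ BA
    C ↦ CA
    A ↦ CA  (constrained at step 1)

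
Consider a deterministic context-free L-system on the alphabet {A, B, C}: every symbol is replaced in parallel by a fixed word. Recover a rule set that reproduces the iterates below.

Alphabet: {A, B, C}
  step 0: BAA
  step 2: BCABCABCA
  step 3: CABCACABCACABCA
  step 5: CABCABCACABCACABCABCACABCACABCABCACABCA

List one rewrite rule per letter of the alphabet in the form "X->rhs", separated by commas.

A->CA, B->CA, C->B

  step 2 ⇒ step 3: BCABCABCA ⇒ CA·B·CA·CA·B·CA·CA·B·CA
    A ↦ CA
    B ↦ CA
    C ↦ B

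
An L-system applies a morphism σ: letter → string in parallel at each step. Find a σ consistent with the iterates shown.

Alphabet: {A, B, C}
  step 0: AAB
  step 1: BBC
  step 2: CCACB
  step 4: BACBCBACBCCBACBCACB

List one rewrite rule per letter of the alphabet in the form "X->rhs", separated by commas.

A->B, B->C, C->ACB

  step 1 ⇒ step 2: BBC ⇒ C·C·ACB
    B ↦ C
    C ↦ ACB
  step 0 ⇒ step 1: AAB ⇒ B·B·C
    A ↦ B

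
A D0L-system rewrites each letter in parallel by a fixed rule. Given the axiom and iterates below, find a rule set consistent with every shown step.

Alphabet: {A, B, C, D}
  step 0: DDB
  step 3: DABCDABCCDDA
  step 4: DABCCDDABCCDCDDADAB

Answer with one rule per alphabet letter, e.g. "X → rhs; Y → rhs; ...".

  step 3 ⇒ step 4: DABCDABCCDDA ⇒ DA·B·C·CD·DA·B·C·CD·CD·DA·DA·B
    A ↦ B
    B ↦ C
    C ↦ CD
    D ↦ DA

A->B, B->C, C->CD, D->DA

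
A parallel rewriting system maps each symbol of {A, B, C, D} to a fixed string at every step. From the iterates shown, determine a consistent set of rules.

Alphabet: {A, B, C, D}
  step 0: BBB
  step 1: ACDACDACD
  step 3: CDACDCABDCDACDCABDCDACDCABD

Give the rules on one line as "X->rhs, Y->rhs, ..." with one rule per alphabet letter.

A->D, B->ACD, C->ABD, D->C

  step 0 ⇒ step 1: BBB ⇒ ACD·ACD·ACD
    B ↦ ACD
    A ↦ D  (constrained at step 1)
    C ↦ ABD  (constrained at step 1)
    D ↦ C  (constrained at step 1)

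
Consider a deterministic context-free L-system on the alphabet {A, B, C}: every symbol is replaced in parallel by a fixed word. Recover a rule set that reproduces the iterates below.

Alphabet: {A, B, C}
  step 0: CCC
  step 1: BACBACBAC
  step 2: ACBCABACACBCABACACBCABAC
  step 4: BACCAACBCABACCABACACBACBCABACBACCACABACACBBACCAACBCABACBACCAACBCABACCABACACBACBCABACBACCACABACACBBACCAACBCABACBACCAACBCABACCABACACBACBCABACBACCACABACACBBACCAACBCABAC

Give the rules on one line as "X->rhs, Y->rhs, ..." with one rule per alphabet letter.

  step 1 ⇒ step 2: BACBACBAC ⇒ ACB·CA·BAC·ACB·CA·BAC·ACB·CA·BAC
    A ↦ CA
    B ↦ ACB
    C ↦ BAC

A->CA, B->ACB, C->BAC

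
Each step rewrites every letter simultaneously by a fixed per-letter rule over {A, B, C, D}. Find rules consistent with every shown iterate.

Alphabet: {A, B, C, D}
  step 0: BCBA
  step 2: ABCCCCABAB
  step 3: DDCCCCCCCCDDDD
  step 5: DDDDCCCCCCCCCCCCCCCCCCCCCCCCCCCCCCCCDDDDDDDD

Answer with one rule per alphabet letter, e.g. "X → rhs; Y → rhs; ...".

  step 2 ⇒ step 3: ABCCCCABAB ⇒ D·D·CC·CC·CC·CC·D·D·D·D
    A ↦ D
    B ↦ D
    C ↦ CC
    D ↦ AB  (constrained at step 3)

A->D, B->D, C->CC, D->AB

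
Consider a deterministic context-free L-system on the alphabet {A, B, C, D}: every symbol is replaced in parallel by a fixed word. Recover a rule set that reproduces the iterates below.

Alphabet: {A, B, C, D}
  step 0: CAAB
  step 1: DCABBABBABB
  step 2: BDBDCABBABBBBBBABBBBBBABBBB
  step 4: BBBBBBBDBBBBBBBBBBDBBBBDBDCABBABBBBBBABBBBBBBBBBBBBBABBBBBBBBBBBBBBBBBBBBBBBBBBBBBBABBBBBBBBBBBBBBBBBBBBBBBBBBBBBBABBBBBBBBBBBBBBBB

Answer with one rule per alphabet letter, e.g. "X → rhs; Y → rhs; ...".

A->BBA, B->BB, C->DCA, D->BDB

  step 1 ⇒ step 2: DCABBABBABB ⇒ BDB·DCA·BBA·BB·BB·BBA·BB·BB·BBA·BB·BB
    A ↦ BBA
    B ↦ BB
    C ↦ DCA
    D ↦ BDB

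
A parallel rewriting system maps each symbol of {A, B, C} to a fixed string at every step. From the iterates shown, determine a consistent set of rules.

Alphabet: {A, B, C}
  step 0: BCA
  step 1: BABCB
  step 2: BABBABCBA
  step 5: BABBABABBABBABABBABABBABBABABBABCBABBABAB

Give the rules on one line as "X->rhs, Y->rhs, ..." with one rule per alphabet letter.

A->B, B->BA, C->BC

  step 1 ⇒ step 2: BABCB ⇒ BA·B·BA·BC·BA
    A ↦ B
    B ↦ BA
    C ↦ BC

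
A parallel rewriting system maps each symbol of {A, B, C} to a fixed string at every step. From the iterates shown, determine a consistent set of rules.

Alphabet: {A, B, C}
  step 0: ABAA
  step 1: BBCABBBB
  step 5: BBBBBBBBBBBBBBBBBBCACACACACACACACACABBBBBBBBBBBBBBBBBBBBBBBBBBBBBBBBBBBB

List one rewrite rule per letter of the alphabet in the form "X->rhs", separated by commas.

A->BB, B->CA, C->B

  step 0 ⇒ step 1: ABAA ⇒ BB·CA·BB·BB
    A ↦ BB
    B ↦ CA
    C ↦ B  (constrained at step 1)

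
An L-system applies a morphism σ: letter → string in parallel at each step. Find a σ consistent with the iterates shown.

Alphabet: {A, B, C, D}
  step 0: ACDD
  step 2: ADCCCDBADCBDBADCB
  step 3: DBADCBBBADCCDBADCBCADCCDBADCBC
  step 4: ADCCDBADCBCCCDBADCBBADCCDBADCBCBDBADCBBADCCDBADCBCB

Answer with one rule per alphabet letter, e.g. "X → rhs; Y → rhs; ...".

  step 3 ⇒ step 4: DBADCBBBADCCDBADCBCADCCDBADCBC ⇒ ADC·C·DB·ADC·B·C·C·C·DB·ADC·B·B·ADC·C·DB·ADC·B·C·B·DB·ADC·B·B·ADC·C·DB·ADC·B·C·B
    A ↦ DB
    B ↦ C
    C ↦ B
    D ↦ ADC

A->DB, B->C, C->B, D->ADC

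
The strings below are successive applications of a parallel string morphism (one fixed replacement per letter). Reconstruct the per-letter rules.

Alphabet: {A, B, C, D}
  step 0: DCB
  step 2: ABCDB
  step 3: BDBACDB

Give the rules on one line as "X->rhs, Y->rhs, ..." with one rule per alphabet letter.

A->B, B->DB, C->A, D->C

  step 2 ⇒ step 3: ABCDB ⇒ B·DB·A·C·DB
    A ↦ B
    B ↦ DB
    C ↦ A
    D ↦ C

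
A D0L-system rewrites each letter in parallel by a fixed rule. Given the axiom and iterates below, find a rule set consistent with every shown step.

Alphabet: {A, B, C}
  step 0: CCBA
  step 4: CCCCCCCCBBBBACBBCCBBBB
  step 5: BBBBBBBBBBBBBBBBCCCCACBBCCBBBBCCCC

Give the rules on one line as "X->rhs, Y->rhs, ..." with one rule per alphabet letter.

  step 4 ⇒ step 5: CCCCCCCCBBBBACBBCCBBBB ⇒ BB·BB·BB·BB·BB·BB·BB·BB·C·C·C·C·AC·BB·C·C·BB·BB·C·C·C·C
    A ↦ AC
    B ↦ C
    C ↦ BB

A->AC, B->C, C->BB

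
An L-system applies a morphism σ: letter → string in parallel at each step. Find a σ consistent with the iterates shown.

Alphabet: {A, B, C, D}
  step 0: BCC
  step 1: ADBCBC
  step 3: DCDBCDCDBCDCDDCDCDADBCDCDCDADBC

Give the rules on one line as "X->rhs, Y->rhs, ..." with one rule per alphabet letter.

A->DC, B->AD, C->BC, D->DCD

  step 0 ⇒ step 1: BCC ⇒ AD·BC·BC
    B ↦ AD
    C ↦ BC
    A ↦ DC  (constrained at step 1)
    D ↦ DCD  (constrained at step 1)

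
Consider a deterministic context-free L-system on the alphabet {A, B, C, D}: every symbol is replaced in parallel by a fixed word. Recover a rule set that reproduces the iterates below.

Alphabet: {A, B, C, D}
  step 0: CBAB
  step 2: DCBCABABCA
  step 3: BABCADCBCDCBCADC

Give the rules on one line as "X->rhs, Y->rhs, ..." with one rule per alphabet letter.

A->DC, B->BC, C->A, D->B

  step 2 ⇒ step 3: DCBCABABCA ⇒ B·A·BC·A·DC·BC·DC·BC·A·DC
    A ↦ DC
    B ↦ BC
    C ↦ A
    D ↦ B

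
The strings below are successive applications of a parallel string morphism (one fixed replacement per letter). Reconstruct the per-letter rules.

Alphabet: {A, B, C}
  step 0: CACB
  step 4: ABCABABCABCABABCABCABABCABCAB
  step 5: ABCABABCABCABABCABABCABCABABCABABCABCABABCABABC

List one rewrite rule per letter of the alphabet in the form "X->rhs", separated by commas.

A->AB, B->C, C->AB

  step 4 ⇒ step 5: ABCABABCABCABABCABCABABCABCAB ⇒ AB·C·AB·AB·C·AB·C·AB·AB·C·AB·AB·C·AB·C·AB·AB·C·AB·AB·C·AB·C·AB·AB·C·AB·AB·C
    A ↦ AB
    B ↦ C
    C ↦ AB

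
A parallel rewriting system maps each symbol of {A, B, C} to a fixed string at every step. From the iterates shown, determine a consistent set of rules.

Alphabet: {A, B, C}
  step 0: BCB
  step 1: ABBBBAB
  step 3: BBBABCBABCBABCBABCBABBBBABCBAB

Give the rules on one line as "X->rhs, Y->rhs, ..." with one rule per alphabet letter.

  step 0 ⇒ step 1: BCB ⇒ AB·BBB·AB
    B ↦ AB
    C ↦ BBB
    A ↦ CB  (constrained at step 1)

A->CB, B->AB, C->BBB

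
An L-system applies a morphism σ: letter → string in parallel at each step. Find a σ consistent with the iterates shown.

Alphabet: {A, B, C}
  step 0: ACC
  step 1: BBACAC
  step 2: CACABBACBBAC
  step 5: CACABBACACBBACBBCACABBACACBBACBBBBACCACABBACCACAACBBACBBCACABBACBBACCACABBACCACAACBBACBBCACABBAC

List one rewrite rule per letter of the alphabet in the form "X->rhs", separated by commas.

A->BB, B->CA, C->AC

  step 1 ⇒ step 2: BBACAC ⇒ CA·CA·BB·AC·BB·AC
    A ↦ BB
    B ↦ CA
    C ↦ AC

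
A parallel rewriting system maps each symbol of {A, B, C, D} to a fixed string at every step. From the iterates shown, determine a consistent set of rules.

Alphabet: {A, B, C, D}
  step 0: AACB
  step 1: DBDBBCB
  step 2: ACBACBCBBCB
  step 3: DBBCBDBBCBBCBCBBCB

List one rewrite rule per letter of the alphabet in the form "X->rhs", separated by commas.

A->DB, B->CB, C->B, D->A

  step 2 ⇒ step 3: ACBACBCBBCB ⇒ DB·B·CB·DB·B·CB·B·CB·CB·B·CB
    A ↦ DB
    B ↦ CB
    C ↦ B
  step 1 ⇒ step 2: DBDBBCB ⇒ A·CB·A·CB·CB·B·CB
    D ↦ A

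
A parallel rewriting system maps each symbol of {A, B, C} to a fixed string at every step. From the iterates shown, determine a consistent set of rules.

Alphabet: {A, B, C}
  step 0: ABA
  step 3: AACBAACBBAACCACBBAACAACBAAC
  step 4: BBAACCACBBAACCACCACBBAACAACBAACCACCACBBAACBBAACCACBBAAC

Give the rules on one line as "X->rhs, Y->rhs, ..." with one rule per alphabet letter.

A->B, B->CAC, C->AAC

  step 3 ⇒ step 4: AACBAACBBAACCACBBAACAACBAAC ⇒ B·B·AAC·CAC·B·B·AAC·CAC·CAC·B·B·AAC·AAC·B·AAC·CAC·CAC·B·B·AAC·B·B·AAC·CAC·B·B·AAC
    A ↦ B
    B ↦ CAC
    C ↦ AAC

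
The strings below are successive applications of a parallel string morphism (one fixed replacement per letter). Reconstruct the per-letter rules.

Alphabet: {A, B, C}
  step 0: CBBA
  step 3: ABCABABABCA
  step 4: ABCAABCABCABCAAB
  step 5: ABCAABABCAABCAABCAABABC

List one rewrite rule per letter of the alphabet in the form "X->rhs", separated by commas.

  step 4 ⇒ step 5: ABCAABCABCABCAAB ⇒ AB·C·A·AB·AB·C·A·AB·C·A·AB·C·A·AB·AB·C
    A ↦ AB
    B ↦ C
    C ↦ A

A->AB, B->C, C->A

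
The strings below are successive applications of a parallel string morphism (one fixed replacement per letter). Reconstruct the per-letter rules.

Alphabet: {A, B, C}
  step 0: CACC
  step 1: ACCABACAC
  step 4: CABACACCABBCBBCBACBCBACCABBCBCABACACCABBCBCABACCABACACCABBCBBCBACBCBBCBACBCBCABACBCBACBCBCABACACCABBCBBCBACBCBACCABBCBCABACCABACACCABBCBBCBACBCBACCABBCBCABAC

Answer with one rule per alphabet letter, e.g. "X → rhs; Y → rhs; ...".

  step 0 ⇒ step 1: CACC ⇒ AC·CAB·AC·AC
    A ↦ CAB
    C ↦ AC
    B ↦ BCB  (constrained at step 1)

A->CAB, B->BCB, C->AC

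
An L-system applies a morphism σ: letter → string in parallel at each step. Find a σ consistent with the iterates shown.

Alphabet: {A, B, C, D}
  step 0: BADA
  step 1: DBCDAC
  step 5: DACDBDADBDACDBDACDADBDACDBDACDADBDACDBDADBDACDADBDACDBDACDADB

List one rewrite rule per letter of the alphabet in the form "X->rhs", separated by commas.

  step 0 ⇒ step 1: BADA ⇒ DB·C·DA·C
    A ↦ C
    B ↦ DB
    D ↦ DA
    C ↦ DB  (constrained at step 1)

A->C, B->DB, C->DB, D->DA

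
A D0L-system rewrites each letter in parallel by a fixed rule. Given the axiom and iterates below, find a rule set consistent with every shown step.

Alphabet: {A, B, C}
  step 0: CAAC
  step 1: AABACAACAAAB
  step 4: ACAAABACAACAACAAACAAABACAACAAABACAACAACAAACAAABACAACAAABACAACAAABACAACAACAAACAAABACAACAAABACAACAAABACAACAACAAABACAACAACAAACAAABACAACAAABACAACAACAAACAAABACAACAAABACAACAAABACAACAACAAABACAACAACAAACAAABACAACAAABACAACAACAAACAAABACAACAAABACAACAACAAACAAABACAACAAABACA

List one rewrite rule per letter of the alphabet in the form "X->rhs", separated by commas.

A->ACA, B->A, C->AAB

  step 0 ⇒ step 1: CAAC ⇒ AAB·ACA·ACA·AAB
    A ↦ ACA
    C ↦ AAB
    B ↦ A  (constrained at step 1)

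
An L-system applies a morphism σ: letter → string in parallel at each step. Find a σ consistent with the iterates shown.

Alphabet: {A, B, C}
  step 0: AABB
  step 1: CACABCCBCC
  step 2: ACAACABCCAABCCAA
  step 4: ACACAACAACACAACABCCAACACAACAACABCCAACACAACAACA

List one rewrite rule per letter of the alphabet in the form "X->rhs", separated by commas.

  step 1 ⇒ step 2: CACABCCBCC ⇒ A·CA·A·CA·BCC·A·A·BCC·A·A
    A ↦ CA
    B ↦ BCC
    C ↦ A

A->CA, B->BCC, C->A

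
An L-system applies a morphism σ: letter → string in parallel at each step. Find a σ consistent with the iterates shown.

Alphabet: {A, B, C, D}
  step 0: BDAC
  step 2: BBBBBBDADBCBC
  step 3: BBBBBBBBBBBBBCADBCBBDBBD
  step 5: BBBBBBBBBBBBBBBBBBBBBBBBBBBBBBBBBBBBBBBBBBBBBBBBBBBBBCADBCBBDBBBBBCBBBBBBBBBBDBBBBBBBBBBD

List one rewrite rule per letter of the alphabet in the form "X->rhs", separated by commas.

  step 2 ⇒ step 3: BBBBBBDADBCBC ⇒ BB·BB·BB·BB·BB·BB·BC·AD·BC·BB·D·BB·D
    A ↦ AD
    B ↦ BB
    C ↦ D
    D ↦ BC

A->AD, B->BB, C->D, D->BC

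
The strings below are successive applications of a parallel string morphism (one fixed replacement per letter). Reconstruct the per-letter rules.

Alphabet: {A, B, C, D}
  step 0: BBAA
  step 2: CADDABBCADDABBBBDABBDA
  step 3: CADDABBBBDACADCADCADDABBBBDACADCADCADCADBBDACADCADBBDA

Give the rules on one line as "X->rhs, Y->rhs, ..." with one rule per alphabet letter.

A->DA, B->CAD, C->CAD, D->BB

  step 2 ⇒ step 3: CADDABBCADDABBBBDABBDA ⇒ CAD·DA·BB·BB·DA·CAD·CAD·CAD·DA·BB·BB·DA·CAD·CAD·CAD·CAD·BB·DA·CAD·CAD·BB·DA
    A ↦ DA
    B ↦ CAD
    C ↦ CAD
    D ↦ BB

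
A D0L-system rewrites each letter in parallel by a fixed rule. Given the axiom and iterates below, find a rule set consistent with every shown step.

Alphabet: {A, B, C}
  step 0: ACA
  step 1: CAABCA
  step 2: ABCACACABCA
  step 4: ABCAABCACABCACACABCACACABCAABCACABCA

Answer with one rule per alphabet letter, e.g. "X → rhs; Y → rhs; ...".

  step 1 ⇒ step 2: CAABCA ⇒ AB·CA·CA·C·AB·CA
    A ↦ CA
    B ↦ C
    C ↦ AB

A->CA, B->C, C->AB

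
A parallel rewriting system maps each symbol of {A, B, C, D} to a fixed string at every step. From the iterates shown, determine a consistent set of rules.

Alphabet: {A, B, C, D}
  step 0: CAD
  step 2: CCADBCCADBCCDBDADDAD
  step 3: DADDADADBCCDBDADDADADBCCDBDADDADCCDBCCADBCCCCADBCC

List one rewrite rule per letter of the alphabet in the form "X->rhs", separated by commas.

  step 2 ⇒ step 3: CCADBCCADBCCDBDADDAD ⇒ DAD·DAD·ADB·CC·DB·DAD·DAD·ADB·CC·DB·DAD·DAD·CC·DB·CC·ADB·CC·CC·ADB·CC
    A ↦ ADB
    B ↦ DB
    C ↦ DAD
    D ↦ CC

A->ADB, B->DB, C->DAD, D->CC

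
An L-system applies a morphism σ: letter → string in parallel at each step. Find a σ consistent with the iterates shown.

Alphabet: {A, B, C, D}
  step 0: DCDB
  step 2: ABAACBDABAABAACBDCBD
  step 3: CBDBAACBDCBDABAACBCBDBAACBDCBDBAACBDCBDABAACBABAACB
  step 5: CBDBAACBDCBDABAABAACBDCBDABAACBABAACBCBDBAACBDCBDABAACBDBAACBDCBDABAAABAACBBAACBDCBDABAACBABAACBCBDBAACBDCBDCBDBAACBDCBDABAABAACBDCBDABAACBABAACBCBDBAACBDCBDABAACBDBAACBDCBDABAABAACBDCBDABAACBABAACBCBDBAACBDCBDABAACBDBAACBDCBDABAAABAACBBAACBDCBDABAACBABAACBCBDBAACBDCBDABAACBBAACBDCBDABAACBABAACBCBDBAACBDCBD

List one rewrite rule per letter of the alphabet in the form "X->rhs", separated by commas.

A->CBD, B->BAA, C->A, D->CB

  step 2 ⇒ step 3: ABAACBDABAABAACBDCBD ⇒ CBD·BAA·CBD·CBD·A·BAA·CB·CBD·BAA·CBD·CBD·BAA·CBD·CBD·A·BAA·CB·A·BAA·CB
    A ↦ CBD
    B ↦ BAA
    C ↦ A
    D ↦ CB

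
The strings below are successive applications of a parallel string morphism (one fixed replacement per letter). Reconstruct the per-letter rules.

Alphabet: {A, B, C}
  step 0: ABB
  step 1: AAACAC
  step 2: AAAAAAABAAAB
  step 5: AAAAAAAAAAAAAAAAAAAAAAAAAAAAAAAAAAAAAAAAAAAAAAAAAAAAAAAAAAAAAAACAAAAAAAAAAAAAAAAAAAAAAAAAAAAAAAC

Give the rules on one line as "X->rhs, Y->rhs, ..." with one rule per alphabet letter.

  step 1 ⇒ step 2: AAACAC ⇒ AA·AA·AA·AB·AA·AB
    A ↦ AA
    C ↦ AB
  step 0 ⇒ step 1: ABB ⇒ AA·AC·AC
    B ↦ AC

A->AA, B->AC, C->AB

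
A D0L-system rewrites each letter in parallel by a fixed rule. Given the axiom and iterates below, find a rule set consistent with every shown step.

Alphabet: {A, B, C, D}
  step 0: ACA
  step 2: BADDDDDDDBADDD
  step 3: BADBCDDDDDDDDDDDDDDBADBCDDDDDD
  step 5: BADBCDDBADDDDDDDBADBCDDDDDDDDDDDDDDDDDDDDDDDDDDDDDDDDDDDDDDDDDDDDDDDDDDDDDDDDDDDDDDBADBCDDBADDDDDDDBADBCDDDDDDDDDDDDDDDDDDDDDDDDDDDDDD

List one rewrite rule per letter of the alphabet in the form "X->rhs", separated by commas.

  step 2 ⇒ step 3: BADDDDDDDBADDD ⇒ BAD·BC·DD·DD·DD·DD·DD·DD·DD·BAD·BC·DD·DD·DD
    A ↦ BC
    B ↦ BAD
    D ↦ DD
    C ↦ DD  (constrained at step 0)

A->BC, B->BAD, C->DD, D->DD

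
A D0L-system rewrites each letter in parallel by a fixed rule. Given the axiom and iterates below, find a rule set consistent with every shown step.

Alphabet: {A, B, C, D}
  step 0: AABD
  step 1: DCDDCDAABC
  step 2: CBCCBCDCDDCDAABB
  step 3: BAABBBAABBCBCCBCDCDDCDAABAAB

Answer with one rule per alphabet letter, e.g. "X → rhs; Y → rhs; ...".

  step 2 ⇒ step 3: CBCCBCDCDDCDAABB ⇒ B·AAB·B·B·AAB·B·C·B·C·C·B·C·DCD·DCD·AAB·AAB
    A ↦ DCD
    B ↦ AAB
    C ↦ B
    D ↦ C

A->DCD, B->AAB, C->B, D->C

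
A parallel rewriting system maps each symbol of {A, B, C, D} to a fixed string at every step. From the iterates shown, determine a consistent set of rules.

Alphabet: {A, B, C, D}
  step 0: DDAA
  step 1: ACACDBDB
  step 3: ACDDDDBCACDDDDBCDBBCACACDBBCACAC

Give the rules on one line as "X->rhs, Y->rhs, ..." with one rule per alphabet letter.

  step 0 ⇒ step 1: DDAA ⇒ AC·AC·DB·DB
    A ↦ DB
    D ↦ AC
    B ↦ DD  (constrained at step 1)
    C ↦ BC  (constrained at step 1)

A->DB, B->DD, C->BC, D->AC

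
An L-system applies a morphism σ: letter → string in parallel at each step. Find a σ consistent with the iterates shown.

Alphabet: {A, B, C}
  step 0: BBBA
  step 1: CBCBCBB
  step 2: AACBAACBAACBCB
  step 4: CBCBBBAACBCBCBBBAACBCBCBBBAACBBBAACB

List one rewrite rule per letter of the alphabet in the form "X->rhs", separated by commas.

  step 1 ⇒ step 2: CBCBCBB ⇒ AA·CB·AA·CB·AA·CB·CB
    B ↦ CB
    C ↦ AA
  step 0 ⇒ step 1: BBBA ⇒ CB·CB·CB·B
    A ↦ B

A->B, B->CB, C->AA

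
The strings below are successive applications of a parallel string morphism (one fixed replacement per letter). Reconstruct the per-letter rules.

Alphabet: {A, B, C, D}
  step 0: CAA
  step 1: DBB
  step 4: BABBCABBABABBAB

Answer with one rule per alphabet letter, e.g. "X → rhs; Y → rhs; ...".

A->B, B->AB, C->D, D->BC

  step 0 ⇒ step 1: CAA ⇒ D·B·B
    A ↦ B
    C ↦ D
    B ↦ AB  (constrained at step 1)
    D ↦ BC  (constrained at step 1)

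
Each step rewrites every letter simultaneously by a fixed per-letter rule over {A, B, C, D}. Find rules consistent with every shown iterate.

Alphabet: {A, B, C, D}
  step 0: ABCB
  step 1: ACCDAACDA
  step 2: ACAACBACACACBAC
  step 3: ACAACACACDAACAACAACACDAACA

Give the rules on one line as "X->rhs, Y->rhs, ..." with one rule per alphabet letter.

  step 2 ⇒ step 3: ACAACBACACACBAC ⇒ AC·A·AC·AC·A·CDA·AC·A·AC·A·AC·A·CDA·AC·A
    A ↦ AC
    B ↦ CDA
    C ↦ A
  step 1 ⇒ step 2: ACCDAACDA ⇒ AC·A·A·CB·AC·AC·A·CB·AC
    D ↦ CB

A->AC, B->CDA, C->A, D->CB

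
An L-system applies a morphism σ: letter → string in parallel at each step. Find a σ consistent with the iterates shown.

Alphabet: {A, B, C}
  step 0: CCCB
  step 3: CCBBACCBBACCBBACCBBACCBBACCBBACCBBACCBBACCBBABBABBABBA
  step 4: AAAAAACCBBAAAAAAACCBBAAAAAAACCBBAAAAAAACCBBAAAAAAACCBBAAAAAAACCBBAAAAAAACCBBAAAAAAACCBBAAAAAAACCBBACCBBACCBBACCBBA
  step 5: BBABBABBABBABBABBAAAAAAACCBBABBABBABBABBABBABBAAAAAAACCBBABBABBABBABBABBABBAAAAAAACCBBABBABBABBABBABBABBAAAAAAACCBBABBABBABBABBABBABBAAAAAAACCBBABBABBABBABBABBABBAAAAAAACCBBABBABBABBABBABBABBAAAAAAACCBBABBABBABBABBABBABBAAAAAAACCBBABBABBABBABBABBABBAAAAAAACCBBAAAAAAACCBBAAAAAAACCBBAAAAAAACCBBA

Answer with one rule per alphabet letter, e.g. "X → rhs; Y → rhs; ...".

  step 4 ⇒ step 5: AAAAAACCBBAAAAAAACCBBAAAAAAACCBBAAAAAAACCBBAAAAAAACCBBAAAAAAACCBBAAAAAAACCBBAAAAAAACCBBAAAAAAACCBBACCBBACCBBACCBBA ⇒ BBA·BBA·BBA·BBA·BBA·BBA·AAA·AAA·C·C·BBA·BBA·BBA·BBA·BBA·BBA·BBA·AAA·AAA·C·C·BBA·BBA·BBA·BBA·BBA·BBA·BBA·AAA·AAA·C·C·BBA·BBA·BBA·BBA·BBA·BBA·BBA·AAA·AAA·C·C·BBA·BBA·BBA·BBA·BBA·BBA·BBA·AAA·AAA·C·C·BBA·BBA·BBA·BBA·BBA·BBA·BBA·AAA·AAA·C·C·BBA·BBA·BBA·BBA·BBA·BBA·BBA·AAA·AAA·C·C·BBA·BBA·BBA·BBA·BBA·BBA·BBA·AAA·AAA·C·C·BBA·BBA·BBA·BBA·BBA·BBA·BBA·AAA·AAA·C·C·BBA·AAA·AAA·C·C·BBA·AAA·AAA·C·C·BBA·AAA·AAA·C·C·BBA
    A ↦ BBA
    B ↦ C
    C ↦ AAA

A->BBA, B->C, C->AAA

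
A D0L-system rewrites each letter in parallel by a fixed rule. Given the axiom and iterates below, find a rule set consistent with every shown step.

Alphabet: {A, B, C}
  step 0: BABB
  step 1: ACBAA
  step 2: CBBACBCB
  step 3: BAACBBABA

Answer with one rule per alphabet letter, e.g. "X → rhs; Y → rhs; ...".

A->CB, B->A, C->B

  step 2 ⇒ step 3: CBBACBCB ⇒ B·A·A·CB·B·A·B·A
    A ↦ CB
    B ↦ A
    C ↦ B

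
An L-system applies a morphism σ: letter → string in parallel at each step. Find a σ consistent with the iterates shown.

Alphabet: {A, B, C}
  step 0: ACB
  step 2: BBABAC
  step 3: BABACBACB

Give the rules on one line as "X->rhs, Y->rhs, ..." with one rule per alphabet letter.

A->C, B->BA, C->B

  step 2 ⇒ step 3: BBABAC ⇒ BA·BA·C·BA·C·B
    A ↦ C
    B ↦ BA
    C ↦ B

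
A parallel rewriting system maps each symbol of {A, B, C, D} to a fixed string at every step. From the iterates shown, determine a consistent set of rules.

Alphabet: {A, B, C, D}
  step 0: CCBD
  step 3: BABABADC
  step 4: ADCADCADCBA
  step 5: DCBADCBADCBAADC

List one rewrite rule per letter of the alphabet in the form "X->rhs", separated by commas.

A->DC, B->A, C->A, D->B

  step 4 ⇒ step 5: ADCADCADCBA ⇒ DC·B·A·DC·B·A·DC·B·A·A·DC
    A ↦ DC
    B ↦ A
    C ↦ A
    D ↦ B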